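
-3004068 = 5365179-8369247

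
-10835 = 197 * (-55) 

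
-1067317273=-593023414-474293859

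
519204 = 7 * 74172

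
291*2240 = 651840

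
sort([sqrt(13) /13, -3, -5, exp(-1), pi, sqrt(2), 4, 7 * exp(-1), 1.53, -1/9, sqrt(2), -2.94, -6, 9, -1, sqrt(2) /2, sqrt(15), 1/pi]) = [-6, -5, -3, -2.94, -1, -1/9, sqrt(13) /13, 1/pi, exp(-1), sqrt(2) /2, sqrt(2), sqrt(2), 1.53, 7 * exp(-1), pi, sqrt(15), 4, 9]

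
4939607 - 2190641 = 2748966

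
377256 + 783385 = 1160641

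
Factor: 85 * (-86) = -1 * 2^1 * 5^1 * 17^1 * 43^1 = -7310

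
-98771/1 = -98771 = -98771.00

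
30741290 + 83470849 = 114212139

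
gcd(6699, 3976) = 7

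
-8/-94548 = 2/23637 ≈ 0.0000846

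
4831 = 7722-2891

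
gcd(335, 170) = 5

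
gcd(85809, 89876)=1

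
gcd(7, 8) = 1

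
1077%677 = 400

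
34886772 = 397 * 87876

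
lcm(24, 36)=72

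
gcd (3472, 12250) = 14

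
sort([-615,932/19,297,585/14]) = [-615,585/14,932/19,297]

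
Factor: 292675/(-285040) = -1 * 2^(-4) * 5^1 * 7^(-1) * 23^1 = -115/112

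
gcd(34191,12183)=393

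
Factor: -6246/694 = -1 * 3^2 = -9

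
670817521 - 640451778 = 30365743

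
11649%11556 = 93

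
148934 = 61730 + 87204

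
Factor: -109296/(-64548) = 2^2*3^1*23^1*163^(-1) = 276/163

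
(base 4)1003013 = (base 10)4295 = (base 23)82h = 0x10c7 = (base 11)3255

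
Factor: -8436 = -1 * 2^2 * 3^1 * 19^1 * 37^1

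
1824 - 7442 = -5618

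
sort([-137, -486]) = [-486, -137]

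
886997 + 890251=1777248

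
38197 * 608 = 23223776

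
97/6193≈0.0157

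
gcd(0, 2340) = 2340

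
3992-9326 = -5334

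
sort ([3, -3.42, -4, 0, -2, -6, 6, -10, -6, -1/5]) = [-10, -6, -6, -4, -3.42, -2, -1/5, 0, 3, 6]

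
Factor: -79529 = -1*67^1*1187^1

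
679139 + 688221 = 1367360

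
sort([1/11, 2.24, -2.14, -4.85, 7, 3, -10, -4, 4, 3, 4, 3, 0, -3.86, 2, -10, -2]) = [-10, -10, -4.85, -4, -3.86, -2.14, -2, 0, 1/11, 2, 2.24, 3, 3, 3, 4, 4, 7]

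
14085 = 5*2817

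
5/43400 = 1/8680 ≈ 0.000115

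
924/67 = 13 + 53/67≈13.79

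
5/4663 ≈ 0.00107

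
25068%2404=1028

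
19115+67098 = 86213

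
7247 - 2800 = 4447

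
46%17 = 12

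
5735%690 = 215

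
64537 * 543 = 35043591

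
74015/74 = 1000 + 15/74 ≈ 1000.20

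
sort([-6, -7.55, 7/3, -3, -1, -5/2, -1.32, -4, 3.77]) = [-7.55, -6, -4, -3, -5/2, -1.32, -1, 7/3, 3.77]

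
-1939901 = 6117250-8057151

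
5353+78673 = 84026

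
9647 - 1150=8497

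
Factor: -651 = -1 * 3^1 * 7^1 * 31^1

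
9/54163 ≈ 0.000166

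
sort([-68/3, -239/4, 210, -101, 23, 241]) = [-101, -239/4, -68/3, 23, 210, 241]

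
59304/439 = 135 + 39/439≈135.09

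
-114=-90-24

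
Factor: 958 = 2^1 * 479^1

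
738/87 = 8+14/29 ≈ 8.48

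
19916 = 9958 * 2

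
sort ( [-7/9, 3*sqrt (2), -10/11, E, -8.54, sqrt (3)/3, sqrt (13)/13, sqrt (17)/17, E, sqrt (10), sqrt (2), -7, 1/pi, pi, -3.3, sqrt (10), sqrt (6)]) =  [-8.54, -7, -3.3, -10/11, -7/9, sqrt (17)/17, sqrt (13)/13, 1/pi, sqrt (3)/3, sqrt (2), sqrt (6), E, E, pi, sqrt (10), sqrt (10), 3*sqrt (2)]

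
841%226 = 163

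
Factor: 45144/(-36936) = -1*3^(-2)*11^1 = -11/9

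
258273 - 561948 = -303675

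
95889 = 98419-2530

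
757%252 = 1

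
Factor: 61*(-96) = -1*2^5*3^1*61^1 = -5856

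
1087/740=1 + 347/740 ≈ 1.47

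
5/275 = 1/55 ≈ 0.0182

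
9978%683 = 416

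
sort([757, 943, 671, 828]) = [671, 757, 828, 943]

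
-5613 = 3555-9168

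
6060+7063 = 13123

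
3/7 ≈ 0.429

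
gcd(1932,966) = 966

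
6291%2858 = 575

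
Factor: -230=-1*2^1*5^1*23^1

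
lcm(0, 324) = 0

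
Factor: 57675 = 3^1*5^2*769^1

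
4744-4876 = -132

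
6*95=570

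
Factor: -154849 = -1*154849^1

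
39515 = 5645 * 7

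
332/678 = 166/339≈0.490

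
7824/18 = 1304/3 ≈ 434.67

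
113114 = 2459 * 46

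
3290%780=170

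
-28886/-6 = 14443/3 ≈ 4814.33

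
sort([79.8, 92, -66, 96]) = [-66, 79.8, 92, 96]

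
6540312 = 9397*696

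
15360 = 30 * 512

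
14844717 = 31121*477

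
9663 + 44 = 9707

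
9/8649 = 1/961 ≈ 0.00104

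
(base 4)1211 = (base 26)3n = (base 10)101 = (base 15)6b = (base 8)145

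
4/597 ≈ 0.00670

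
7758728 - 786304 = 6972424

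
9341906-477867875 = -468525969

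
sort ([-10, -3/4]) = [-10, -3/4]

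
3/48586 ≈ 0.0000617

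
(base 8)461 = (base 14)17b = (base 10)305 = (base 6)1225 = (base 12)215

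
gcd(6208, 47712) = 32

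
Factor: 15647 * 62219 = 15647^1 * 62219^1 = 973540693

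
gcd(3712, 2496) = 64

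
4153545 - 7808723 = -3655178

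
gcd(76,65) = 1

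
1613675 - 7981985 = -6368310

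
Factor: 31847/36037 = 31847^1*36037^ (-1)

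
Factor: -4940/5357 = -1*2^2*5^1*11^(-1)*13^1*19^1*487^(-1)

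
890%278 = 56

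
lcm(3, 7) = 21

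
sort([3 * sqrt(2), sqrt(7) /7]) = [sqrt(7) /7, 3 * sqrt(2)]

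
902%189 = 146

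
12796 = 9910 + 2886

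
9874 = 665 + 9209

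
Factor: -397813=-1*13^1*71^1*431^1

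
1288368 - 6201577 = -4913209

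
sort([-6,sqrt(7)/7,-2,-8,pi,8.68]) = [-8,-6,-2,sqrt(7)/7,pi,8.68]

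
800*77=61600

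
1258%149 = 66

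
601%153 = 142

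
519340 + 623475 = 1142815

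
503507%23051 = 19436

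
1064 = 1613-549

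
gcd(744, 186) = 186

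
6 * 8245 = 49470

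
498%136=90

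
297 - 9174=-8877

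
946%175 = 71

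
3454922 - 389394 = 3065528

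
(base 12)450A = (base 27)AD1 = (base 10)7642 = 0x1DDA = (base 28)9KQ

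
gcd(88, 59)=1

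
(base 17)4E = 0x52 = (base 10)82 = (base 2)1010010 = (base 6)214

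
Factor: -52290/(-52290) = 1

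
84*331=27804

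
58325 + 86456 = 144781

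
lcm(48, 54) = 432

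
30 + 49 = 79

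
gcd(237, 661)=1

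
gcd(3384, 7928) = 8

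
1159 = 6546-5387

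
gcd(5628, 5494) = 134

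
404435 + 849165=1253600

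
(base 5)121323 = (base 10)4588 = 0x11ec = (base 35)3q3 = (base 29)5d6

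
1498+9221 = 10719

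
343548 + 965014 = 1308562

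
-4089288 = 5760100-9849388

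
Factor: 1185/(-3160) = -1*2^(-3)*3^1 = -3/8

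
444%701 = 444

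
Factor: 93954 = 2^1 * 3^1 * 7^1 * 2237^1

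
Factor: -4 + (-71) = -1*3^1*5^2 = -75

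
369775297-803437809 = -433662512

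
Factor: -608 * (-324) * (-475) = -1 * 2^7 * 3^4 * 5^2 * 19^2 = -93571200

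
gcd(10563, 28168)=3521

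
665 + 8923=9588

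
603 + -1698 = -1095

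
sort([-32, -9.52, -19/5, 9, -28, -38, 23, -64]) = [-64, -38, -32, -28, -9.52, -19/5, 9, 23]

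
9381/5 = 1876 + 1/5 = 1876.20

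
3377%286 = 231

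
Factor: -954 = -1*2^1*3^2*53^1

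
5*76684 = 383420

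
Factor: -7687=-1*7687^1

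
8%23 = 8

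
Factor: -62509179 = -1*3^1*433^1*48121^1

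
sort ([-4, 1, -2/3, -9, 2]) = [-9, -4, -2/3, 1, 2]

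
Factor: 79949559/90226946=2^(-1) * 3^1 * 29^(-1) * 67^1 * 397759^1 * 1555637^(-1)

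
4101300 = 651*6300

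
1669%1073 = 596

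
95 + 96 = 191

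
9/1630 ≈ 0.00552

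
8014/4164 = 1 + 1925/2082 ≈ 1.92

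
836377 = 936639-100262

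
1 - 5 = -4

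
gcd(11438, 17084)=2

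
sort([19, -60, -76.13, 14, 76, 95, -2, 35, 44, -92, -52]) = [-92, -76.13, -60, -52, -2, 14, 19, 35, 44, 76, 95]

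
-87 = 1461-1548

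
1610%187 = 114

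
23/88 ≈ 0.261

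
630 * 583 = 367290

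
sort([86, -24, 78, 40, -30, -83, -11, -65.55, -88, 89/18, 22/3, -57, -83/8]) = [-88, -83, -65.55, -57, -30, -24, -11, -83/8, 89/18, 22/3, 40, 78, 86]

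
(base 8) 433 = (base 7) 553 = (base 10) 283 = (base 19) eh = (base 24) bj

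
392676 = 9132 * 43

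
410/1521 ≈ 0.270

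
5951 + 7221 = 13172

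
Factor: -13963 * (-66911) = 13^1 * 5147^1 * 13963^1 = 934278293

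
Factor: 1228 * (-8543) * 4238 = -1 * 2^3 * 13^1 * 163^1 * 307^1 * 8543^1 = -44460027352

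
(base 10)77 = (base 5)302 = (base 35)27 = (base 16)4d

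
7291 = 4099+3192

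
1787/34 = 52 + 19/34 ≈ 52.56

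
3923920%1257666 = 150922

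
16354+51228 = 67582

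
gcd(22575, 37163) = 7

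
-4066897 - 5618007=-9684904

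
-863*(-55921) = 48259823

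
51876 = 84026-32150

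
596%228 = 140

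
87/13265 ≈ 0.00656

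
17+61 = 78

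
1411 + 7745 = 9156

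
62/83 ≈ 0.747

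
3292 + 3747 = 7039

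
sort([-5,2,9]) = [-5,2,9]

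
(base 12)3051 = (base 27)757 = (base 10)5245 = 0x147d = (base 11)3a39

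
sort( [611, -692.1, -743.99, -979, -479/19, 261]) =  [-979, -743.99, -692.1, -479/19, 261, 611]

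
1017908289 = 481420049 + 536488240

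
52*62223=3235596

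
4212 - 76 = 4136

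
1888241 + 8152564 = 10040805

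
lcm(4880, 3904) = 19520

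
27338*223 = 6096374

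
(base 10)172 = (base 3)20101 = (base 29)5r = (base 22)7i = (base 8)254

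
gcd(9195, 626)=1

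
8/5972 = 2/1493 ≈ 0.00134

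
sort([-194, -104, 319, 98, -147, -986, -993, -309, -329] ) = [-993, -986, -329, -309, -194, -147, -104, 98, 319] 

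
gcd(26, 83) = 1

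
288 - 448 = -160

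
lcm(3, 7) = 21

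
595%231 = 133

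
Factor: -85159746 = -1 * 2^1 * 3^2 * 7^2 * 96553^1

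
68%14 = 12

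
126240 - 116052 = 10188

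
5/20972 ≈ 0.000238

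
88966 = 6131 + 82835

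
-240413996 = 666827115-907241111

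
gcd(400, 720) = 80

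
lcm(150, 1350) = 1350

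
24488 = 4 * 6122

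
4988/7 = 712 + 4/7 ≈ 712.57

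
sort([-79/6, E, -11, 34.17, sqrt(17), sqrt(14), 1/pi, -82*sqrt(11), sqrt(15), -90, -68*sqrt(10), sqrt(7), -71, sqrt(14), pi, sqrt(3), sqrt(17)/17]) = [-82*sqrt(11), -68*sqrt(10), -90, -71, -79/6, -11, sqrt(17)/17, 1/pi, sqrt(3), sqrt(7), E, pi, sqrt(14), sqrt(14), sqrt(15), sqrt(17), 34.17]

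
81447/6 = 13574 + 1/2 = 13574.50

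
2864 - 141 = 2723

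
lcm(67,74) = 4958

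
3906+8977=12883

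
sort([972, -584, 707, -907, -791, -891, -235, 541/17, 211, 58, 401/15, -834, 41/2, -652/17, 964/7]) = [-907, -891, -834, -791, -584, -235, -652/17, 41/2, 401/15, 541/17, 58, 964/7, 211, 707, 972]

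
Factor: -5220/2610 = -1*2^1 = -2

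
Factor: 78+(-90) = -1*2^2*3^1 = -12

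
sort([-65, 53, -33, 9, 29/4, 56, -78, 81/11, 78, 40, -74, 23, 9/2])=[-78, -74, -65, -33, 9/2, 29/4, 81/11, 9, 23, 40, 53, 56, 78]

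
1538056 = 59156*26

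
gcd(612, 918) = 306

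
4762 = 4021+741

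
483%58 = 19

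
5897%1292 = 729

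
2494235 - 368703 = 2125532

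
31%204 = 31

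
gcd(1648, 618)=206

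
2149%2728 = 2149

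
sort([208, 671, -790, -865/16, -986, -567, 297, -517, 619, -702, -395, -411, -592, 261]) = [-986, -790, -702, -592, -567, -517, -411, -395, -865/16, 208, 261, 297, 619, 671]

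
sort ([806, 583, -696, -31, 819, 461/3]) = [-696, -31, 461/3, 583, 806, 819]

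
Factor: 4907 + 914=5821^1=5821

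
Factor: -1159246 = -1 * 2^1 * 11^1 * 23^1 * 29^1 * 79^1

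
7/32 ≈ 0.219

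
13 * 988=12844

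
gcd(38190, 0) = 38190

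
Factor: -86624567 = -1*59^1*1468213^1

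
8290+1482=9772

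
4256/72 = 532/9 ≈ 59.11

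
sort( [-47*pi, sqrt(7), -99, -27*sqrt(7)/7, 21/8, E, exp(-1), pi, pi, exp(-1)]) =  [-47*pi, -99, -27*sqrt(7)/7, exp(-1), exp(-1), 21/8, sqrt(7), E, pi, pi]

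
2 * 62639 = 125278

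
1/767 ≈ 0.00130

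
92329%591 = 133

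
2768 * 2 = 5536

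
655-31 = 624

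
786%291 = 204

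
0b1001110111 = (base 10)631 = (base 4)21313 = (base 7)1561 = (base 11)524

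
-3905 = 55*(-71)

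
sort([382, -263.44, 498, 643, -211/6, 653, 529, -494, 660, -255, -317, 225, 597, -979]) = [-979, -494, -317, -263.44, -255, -211/6, 225, 382, 498, 529, 597, 643, 653, 660]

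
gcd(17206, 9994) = 2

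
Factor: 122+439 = 3^1*11^1*17^1 = 561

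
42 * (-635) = -26670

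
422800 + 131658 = 554458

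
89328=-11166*(-8)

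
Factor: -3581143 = -1*97^1*36919^1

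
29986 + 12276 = 42262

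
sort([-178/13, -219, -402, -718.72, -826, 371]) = [-826, -718.72, -402, -219, -178/13, 371]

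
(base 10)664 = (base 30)m4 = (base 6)3024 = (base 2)1010011000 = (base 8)1230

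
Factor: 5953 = 5953^1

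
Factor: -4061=-1 * 31^1 * 131^1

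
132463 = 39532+92931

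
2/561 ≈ 0.00357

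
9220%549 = 436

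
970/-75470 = -97/7547 ≈ -0.0129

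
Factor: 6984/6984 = 1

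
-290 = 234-524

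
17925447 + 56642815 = 74568262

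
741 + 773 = 1514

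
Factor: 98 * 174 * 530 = 2^3 * 3^1 * 5^1 * 7^2 * 29^1 * 53^1 = 9037560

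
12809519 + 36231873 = 49041392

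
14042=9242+4800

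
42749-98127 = -55378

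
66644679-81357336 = -14712657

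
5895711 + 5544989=11440700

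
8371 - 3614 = 4757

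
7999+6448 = 14447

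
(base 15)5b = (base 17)51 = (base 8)126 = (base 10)86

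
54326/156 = 348 + 19/78 ≈ 348.24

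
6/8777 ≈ 0.000684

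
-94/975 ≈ -0.0964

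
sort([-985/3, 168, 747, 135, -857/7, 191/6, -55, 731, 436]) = [-985/3, -857/7, -55, 191/6, 135, 168, 436, 731, 747]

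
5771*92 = 530932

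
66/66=1=1.00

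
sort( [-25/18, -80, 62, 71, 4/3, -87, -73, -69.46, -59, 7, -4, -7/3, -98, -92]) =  [-98, -92, -87, -80, -73, -69.46, -59, -4, -7/3, -25/18, 4/3, 7, 62, 71]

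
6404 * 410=2625640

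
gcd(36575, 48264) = 1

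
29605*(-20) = -592100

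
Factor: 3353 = 7^1*479^1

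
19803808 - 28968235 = -9164427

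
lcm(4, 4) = 4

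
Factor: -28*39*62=-1*2^3*3^1*7^1*13^1*31^1=-67704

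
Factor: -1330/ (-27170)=7^1*11^ (-1)*13^ (-1)=7/143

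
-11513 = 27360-38873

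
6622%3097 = 428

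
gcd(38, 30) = 2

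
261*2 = 522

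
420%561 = 420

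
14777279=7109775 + 7667504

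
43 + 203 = 246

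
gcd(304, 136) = 8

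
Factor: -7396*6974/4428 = -1*2^1*3^(-3)*11^1*41^(-1)*43^2*317^1 = -12894926/1107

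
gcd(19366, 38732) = 19366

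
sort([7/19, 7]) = [7/19, 7]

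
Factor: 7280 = 2^4*5^1*7^1*13^1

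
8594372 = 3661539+4932833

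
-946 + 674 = -272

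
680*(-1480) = -1006400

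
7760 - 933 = 6827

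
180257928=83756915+96501013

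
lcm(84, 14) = 84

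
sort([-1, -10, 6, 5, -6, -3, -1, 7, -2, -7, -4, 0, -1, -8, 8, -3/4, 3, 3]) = [-10, -8, -7, -6, -4, -3, -2, -1, -1, -1, -3/4, 0, 3, 3, 5, 6, 7, 8]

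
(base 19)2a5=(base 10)917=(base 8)1625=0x395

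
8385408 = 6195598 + 2189810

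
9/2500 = 0.0036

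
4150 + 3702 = 7852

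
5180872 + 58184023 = 63364895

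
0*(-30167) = 0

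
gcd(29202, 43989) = 93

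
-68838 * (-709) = 48806142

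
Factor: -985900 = -1*2^2*5^2*9859^1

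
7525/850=301/34≈8.85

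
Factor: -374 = -1*2^1*11^1*17^1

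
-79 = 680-759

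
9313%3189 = 2935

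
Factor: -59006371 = -1*17^1*3470963^1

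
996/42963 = 332/14321 ≈ 0.0232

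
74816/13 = 5755 + 1/13 ≈ 5755.08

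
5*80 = 400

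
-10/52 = -5/26 ≈ -0.192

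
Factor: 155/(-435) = -1*3^(-1)*29^(-1)*31^1 = -31/87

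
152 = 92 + 60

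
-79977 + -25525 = -105502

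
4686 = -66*(-71)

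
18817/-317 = -59 - 114/317 ≈ -59.36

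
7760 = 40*194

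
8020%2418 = 766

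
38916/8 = 4864 + 1/2 = 4864.50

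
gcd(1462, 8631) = 1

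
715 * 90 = 64350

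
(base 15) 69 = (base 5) 344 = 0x63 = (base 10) 99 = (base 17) 5e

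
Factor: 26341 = 7^1 * 53^1 * 71^1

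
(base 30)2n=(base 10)83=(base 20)43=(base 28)2r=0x53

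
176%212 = 176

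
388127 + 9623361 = 10011488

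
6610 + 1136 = 7746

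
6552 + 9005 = 15557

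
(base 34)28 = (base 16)4c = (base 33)2a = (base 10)76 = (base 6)204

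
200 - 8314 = -8114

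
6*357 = 2142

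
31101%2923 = 1871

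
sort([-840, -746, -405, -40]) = [-840, -746, -405, -40]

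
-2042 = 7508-9550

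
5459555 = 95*57469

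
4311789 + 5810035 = 10121824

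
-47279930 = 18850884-66130814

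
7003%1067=601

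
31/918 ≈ 0.0338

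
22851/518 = 44 + 59/518 ≈ 44.11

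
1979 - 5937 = -3958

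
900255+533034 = 1433289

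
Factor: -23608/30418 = -1*2^2*13^1*67^ (-1) = -52/67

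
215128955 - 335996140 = -120867185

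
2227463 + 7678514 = 9905977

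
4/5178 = 2/2589≈0.000772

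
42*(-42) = -1764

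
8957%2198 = 165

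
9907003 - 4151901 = 5755102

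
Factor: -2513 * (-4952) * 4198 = 2^4 * 7^1 * 359^1 * 619^1 * 2099^1 = 52241490448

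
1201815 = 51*23565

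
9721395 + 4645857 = 14367252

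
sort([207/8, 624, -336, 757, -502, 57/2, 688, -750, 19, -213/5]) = [-750, -502, -336, -213/5, 19, 207/8, 57/2, 624, 688, 757]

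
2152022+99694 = 2251716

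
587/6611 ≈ 0.0888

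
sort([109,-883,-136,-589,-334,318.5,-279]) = [-883,-589,-334,-279,-136,109,318.5]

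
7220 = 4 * 1805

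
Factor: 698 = 2^1*349^1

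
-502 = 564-1066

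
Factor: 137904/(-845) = -1*2^4*3^1*5^(-1)*17^1 = -816/5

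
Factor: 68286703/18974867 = 19^1 * 283^(-1) * 67049^(-1) * 3594037^1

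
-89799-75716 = -165515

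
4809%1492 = 333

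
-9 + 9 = 0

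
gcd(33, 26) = 1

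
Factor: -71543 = -1*29^1*2467^1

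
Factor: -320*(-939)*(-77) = -1*2^6*3^1*5^1*7^1*11^1*313^1 = -23136960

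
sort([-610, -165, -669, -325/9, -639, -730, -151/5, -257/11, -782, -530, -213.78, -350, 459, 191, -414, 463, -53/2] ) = [-782, -730, -669, -639, -610, -530, -414, -350, -213.78, -165, -325/9, -151/5, -53/2, -257/11, 191, 459, 463] 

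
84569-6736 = 77833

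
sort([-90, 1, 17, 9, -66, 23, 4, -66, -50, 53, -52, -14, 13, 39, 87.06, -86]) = [-90, -86, -66, -66, -52, -50, -14, 1, 4, 9, 13, 17, 23, 39, 53, 87.06]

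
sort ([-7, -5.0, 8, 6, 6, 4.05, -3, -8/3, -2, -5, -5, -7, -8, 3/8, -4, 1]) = [-8, -7, -7, -5.0, -5, -5, -4, -3, -8/3, -2, 3/8, 1, 4.05, 6, 6, 8]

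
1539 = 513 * 3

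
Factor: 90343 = 11^1 * 43^1 * 191^1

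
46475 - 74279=-27804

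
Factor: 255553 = 23^1*41^1*271^1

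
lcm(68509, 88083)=616581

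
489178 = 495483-6305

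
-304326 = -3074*99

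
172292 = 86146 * 2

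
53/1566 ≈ 0.0338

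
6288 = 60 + 6228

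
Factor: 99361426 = 2^1 * 23^1 * 2160031^1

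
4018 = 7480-3462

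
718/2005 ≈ 0.358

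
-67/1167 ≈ -0.0574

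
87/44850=29/14950 ≈ 0.00194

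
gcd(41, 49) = 1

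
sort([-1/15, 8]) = [-1/15, 8]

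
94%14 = 10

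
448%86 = 18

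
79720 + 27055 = 106775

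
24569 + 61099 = 85668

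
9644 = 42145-32501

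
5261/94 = 55 + 91/94 ≈ 55.97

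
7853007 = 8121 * 967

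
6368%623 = 138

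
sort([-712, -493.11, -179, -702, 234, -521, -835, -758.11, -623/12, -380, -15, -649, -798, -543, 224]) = [-835, -798, -758.11, -712, -702, -649, -543, -521, -493.11, -380, -179, -623/12, -15, 224, 234]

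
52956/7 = 7565 + 1/7 ≈ 7565.14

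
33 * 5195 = 171435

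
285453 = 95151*3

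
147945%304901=147945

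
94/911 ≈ 0.103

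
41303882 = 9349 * 4418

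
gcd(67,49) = 1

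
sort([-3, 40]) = [-3, 40]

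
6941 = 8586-1645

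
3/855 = 1/285 ≈ 0.00351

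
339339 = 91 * 3729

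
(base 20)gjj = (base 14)2699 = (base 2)1101010001111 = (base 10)6799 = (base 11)5121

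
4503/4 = 1125 + 3/4 = 1125.75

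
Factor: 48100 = 2^2*5^2*13^1*37^1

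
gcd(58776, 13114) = 158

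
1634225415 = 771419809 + 862805606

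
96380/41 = 2350 + 30/41 ≈ 2350.73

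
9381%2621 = 1518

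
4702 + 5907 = 10609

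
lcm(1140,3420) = 3420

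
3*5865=17595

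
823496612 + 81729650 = 905226262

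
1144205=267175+877030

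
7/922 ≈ 0.00759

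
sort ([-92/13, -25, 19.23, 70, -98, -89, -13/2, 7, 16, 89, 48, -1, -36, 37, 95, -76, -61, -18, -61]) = [-98, -89, -76, -61, -61, -36, -25, -18, -92/13, -13/2, -1, 7, 16, 19.23, 37, 48, 70, 89, 95]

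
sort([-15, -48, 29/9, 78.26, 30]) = [-48, -15, 29/9, 30, 78.26]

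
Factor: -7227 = -1*3^2*11^1*73^1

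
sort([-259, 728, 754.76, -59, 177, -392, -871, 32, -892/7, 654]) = [-871, -392, -259, -892/7, -59, 32, 177, 654, 728, 754.76]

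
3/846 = 1/282 ≈ 0.00355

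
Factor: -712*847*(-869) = 2^3*7^1*11^3*79^1*89^1 = 524062616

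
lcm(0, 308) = 0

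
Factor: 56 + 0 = 2^3*7^1 = 56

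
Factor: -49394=-1 * 2^1 * 24697^1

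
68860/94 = 34430/47 ≈ 732.55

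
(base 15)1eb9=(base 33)650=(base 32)6hb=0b1101000101011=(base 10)6699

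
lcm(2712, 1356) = 2712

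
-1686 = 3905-5591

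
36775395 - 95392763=-58617368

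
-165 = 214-379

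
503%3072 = 503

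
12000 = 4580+7420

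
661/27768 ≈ 0.0238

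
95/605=19/121 ≈ 0.157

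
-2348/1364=-1 - 246/341≈-1.72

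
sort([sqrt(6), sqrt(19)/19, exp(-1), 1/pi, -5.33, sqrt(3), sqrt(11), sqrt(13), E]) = [-5.33, sqrt(19)/19, 1/pi, exp(-1), sqrt(3), sqrt(6), E, sqrt(11), sqrt(13)]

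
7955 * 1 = 7955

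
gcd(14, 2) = 2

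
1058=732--326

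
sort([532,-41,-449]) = [-449,-41,532]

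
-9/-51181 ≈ 0.000176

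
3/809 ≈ 0.00371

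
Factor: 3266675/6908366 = 2^(-1)*5^2*41^1*3187^1*3454183^(-1)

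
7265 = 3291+3974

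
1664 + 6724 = 8388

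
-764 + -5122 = -5886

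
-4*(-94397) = 377588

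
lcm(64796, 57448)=5572456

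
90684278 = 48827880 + 41856398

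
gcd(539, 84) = 7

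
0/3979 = 0 = 0.00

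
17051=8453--8598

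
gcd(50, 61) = 1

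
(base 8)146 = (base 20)52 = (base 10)102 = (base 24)46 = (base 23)4a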